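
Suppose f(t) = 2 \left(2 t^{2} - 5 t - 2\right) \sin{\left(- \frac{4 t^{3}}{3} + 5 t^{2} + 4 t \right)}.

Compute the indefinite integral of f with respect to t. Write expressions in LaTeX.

The substitution u = - \frac{4 t^{3}}{3} + 5 t^{2} + 4 t works: f is exactly (dF/du)*(du/dt) for that inner function.
Check: d/dt[\cos{\left(- \frac{4 t^{3}}{3} + 5 t^{2} + 4 t \right)}] = 4 t^{2} \sin{\left(- \frac{4 t^{3}}{3} + 5 t^{2} + 4 t \right)} - 10 t \sin{\left(- \frac{4 t^{3}}{3} + 5 t^{2} + 4 t \right)} - 4 \sin{\left(- \frac{4 t^{3}}{3} + 5 t^{2} + 4 t \right)}, which equals f(t).

F(t) = \cos{\left(- \frac{4 t^{3}}{3} + 5 t^{2} + 4 t \right)} + C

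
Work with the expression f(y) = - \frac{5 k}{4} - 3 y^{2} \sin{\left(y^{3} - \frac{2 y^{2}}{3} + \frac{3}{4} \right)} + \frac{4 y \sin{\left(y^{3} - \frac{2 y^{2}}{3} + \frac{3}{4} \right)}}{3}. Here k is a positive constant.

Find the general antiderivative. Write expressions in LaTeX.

Integrate term by term and add the pieces.
Check: d/dy[- \frac{5 k y}{4} + \cos{\left(y^{3} - \frac{2 y^{2}}{3} + \frac{3}{4} \right)}] = - \frac{5 k}{4} - 3 y^{2} \sin{\left(y^{3} - \frac{2 y^{2}}{3} + \frac{3}{4} \right)} + \frac{4 y \sin{\left(y^{3} - \frac{2 y^{2}}{3} + \frac{3}{4} \right)}}{3} = f(y).

F(y) = - \frac{5 k y}{4} + \cos{\left(y^{3} - \frac{2 y^{2}}{3} + \frac{3}{4} \right)} + C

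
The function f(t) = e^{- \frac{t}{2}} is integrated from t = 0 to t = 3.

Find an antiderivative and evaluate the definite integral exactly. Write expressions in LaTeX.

Antiderivative: F(t) = - 2 e^{- \frac{t}{2}}; value = 2 - \frac{2}{e^{\frac{3}{2}}}

Whatever form F(t) takes, F'(t) = f(t) is non-negotiable.
F(t) = - 2 e^{- \frac{t}{2}} is an antiderivative of f.
Check: d/dt[- 2 e^{- \frac{t}{2}}] = e^{- \frac{t}{2}} = f(t).
F(3) = - \frac{2}{e^{\frac{3}{2}}}; F(0) = -2.
Integral = F(3) - F(0) = 2 - \frac{2}{e^{\frac{3}{2}}}.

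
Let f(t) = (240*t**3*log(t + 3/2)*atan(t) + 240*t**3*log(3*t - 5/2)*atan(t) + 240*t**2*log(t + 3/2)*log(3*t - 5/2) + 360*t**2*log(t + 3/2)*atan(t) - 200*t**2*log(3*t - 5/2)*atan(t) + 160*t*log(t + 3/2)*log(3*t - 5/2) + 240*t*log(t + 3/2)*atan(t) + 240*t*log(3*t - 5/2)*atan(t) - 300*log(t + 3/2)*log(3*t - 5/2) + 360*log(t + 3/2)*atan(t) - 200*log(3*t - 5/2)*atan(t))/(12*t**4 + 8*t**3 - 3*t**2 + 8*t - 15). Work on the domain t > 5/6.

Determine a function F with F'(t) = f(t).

An antiderivative is F(t) = 20*log(t + 3/2)*log(3*t - 5/2)*atan(t).

An antiderivative F(t) passes only if d/dt[F] lands on f(t) exactly.
Check: d/dt[20*log(t + 3/2)*log(3*t - 5/2)*atan(t)] = (240*t**3*log(t + 3/2)*atan(t) + 240*t**3*log(3*t - 5/2)*atan(t) + 240*t**2*log(t + 3/2)*log(3*t - 5/2) + 360*t**2*log(t + 3/2)*atan(t) - 200*t**2*log(3*t - 5/2)*atan(t) + 160*t*log(t + 3/2)*log(3*t - 5/2) + 240*t*log(t + 3/2)*atan(t) + 240*t*log(3*t - 5/2)*atan(t) - 300*log(t + 3/2)*log(3*t - 5/2) + 360*log(t + 3/2)*atan(t) - 200*log(3*t - 5/2)*atan(t))/(12*t**4 + 8*t**3 - 3*t**2 + 8*t - 15) = f(t).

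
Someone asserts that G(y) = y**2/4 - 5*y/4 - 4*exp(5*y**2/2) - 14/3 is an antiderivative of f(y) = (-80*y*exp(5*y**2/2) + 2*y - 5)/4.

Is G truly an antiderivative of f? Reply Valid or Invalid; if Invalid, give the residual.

d/dy[G] = -20*y*exp(5*y**2/2) + y/2 - 5/4
This equals f(y) exactly, so the claim holds.

Valid - differentiating G returns exactly f.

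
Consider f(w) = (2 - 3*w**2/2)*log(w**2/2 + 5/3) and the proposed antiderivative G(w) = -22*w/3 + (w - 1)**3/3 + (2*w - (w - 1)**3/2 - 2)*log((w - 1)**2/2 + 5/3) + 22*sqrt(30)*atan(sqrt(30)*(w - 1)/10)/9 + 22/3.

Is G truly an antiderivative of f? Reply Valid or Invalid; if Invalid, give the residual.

d/dw[G] = -3*w**2*log(3*w**2 - 6*w + 13)/2 + 3*w**2*log(6)/2 + 3*w*log(3*w**2 - 6*w + 13) - 3*w*log(6) + log(3*w**2 - 6*w + 13)/2 - log(6)/2
d/dw[G] - f(w) = 3*w**2*log(3*w**2 + 10)/2 - 3*w**2*log(3*w**2 - 6*w + 13)/2 + 3*w*log(3*w**2 - 6*w + 13) - 3*w*log(6) - 2*log(3*w**2 + 10) + log(3*w**2 - 6*w + 13)/2 + 3*log(6)/2 != 0.

Invalid: d/dw[G] - f = 3*w**2*log(3*w**2 + 10)/2 - 3*w**2*log(3*w**2 - 6*w + 13)/2 + 3*w*log(3*w**2 - 6*w + 13) - 3*w*log(6) - 2*log(3*w**2 + 10) + log(3*w**2 - 6*w + 13)/2 + 3*log(6)/2, which is not 0.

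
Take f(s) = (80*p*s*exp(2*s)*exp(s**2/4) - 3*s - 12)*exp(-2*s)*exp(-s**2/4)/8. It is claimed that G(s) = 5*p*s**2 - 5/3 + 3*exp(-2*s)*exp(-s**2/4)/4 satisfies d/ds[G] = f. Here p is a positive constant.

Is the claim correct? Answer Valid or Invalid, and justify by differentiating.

d/ds[G] = (80*p*s*exp(2*s)*exp(s**2/4) - 3*s - 12)*exp(-2*s)*exp(-s**2/4)/8
This equals f(s) exactly, so the claim holds.

Valid: G'(s) = f(s).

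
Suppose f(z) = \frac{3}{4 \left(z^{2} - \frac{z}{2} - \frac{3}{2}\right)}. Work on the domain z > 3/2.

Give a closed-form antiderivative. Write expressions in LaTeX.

An antiderivative is F(z) = - \frac{3 \left(- \log{\left(z - \frac{3}{2} \right)} + \log{\left(z + 1 \right)}\right)}{10}.

The denominator factors as 2 \left(z + 1\right) \left(2 z - 3\right); partial fractions split f into directly integrable pieces: \frac{3}{5 \left(2 z - 3\right)} - \frac{3}{10 \left(z + 1\right)}.
Check: d/dz[- \frac{3 \left(- \log{\left(z - \frac{3}{2} \right)} + \log{\left(z + 1 \right)}\right)}{10}] = \frac{3}{4 z^{2} - 2 z - 6}, which equals f(z).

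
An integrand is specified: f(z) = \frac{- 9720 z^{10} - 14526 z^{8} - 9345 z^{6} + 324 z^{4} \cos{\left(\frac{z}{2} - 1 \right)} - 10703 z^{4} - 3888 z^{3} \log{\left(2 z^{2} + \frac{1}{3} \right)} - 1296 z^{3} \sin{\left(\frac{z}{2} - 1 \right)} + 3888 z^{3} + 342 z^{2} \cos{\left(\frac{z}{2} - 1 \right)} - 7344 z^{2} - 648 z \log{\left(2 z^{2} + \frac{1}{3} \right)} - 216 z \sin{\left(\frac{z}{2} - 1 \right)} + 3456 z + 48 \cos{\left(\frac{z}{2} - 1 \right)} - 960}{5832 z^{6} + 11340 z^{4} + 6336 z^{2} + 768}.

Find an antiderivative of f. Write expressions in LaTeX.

An antiderivative is F(z) = \frac{- 4 z^{5} \left(9 z^{2} + 8\right) + 3 z^{3} \left(9 z^{2} + 8\right) - 108 z^{2} - 15 z \left(9 z^{2} + 8\right) + 36 \log{\left(2 z^{2} + \frac{1}{3} \right)} + 12 \sin{\left(\frac{z}{2} - 1 \right)} - 96}{12 \left(9 z^{2} + 8\right)}.

Any candidate F(z) must reproduce f(z) exactly when differentiated.
Check: d/dz[\frac{- 4 z^{5} \left(9 z^{2} + 8\right) + 3 z^{3} \left(9 z^{2} + 8\right) - 108 z^{2} - 15 z \left(9 z^{2} + 8\right) + 36 \log{\left(2 z^{2} + \frac{1}{3} \right)} + 12 \sin{\left(\frac{z}{2} - 1 \right)} - 96}{12 \left(9 z^{2} + 8\right)}] = \frac{- 9720 z^{10} - 14526 z^{8} - 9345 z^{6} + 324 z^{4} \cos{\left(\frac{z}{2} - 1 \right)} - 10703 z^{4} - 3888 z^{3} \log{\left(2 z^{2} + \frac{1}{3} \right)} - 1296 z^{3} \sin{\left(\frac{z}{2} - 1 \right)} + 3888 z^{3} + 342 z^{2} \cos{\left(\frac{z}{2} - 1 \right)} - 7344 z^{2} - 648 z \log{\left(2 z^{2} + \frac{1}{3} \right)} - 216 z \sin{\left(\frac{z}{2} - 1 \right)} + 3456 z + 48 \cos{\left(\frac{z}{2} - 1 \right)} - 960}{5832 z^{6} + 11340 z^{4} + 6336 z^{2} + 768} = f(z).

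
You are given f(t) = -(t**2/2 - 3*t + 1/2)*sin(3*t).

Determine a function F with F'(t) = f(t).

A candidate is checked by its d/dt: the result must match f(t).
Check: d/dt[t**2*cos(3*t)/6 - t*sin(3*t)/9 - t*cos(3*t) + sin(3*t)/3 + 7*cos(3*t)/54] = -t**2*sin(3*t)/2 + 3*t*sin(3*t) - sin(3*t)/2, which equals f(t).

An antiderivative is F(t) = t**2*cos(3*t)/6 - t*sin(3*t)/9 - t*cos(3*t) + sin(3*t)/3 + 7*cos(3*t)/54.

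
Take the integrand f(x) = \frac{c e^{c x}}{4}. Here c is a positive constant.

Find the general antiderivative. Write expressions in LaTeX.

A first test for any F(x): its x-derivative must equal f(x) identically.
Check: d/dx[\frac{e^{c x}}{4}] = \frac{c e^{c x}}{4} = f(x).

F(x) = \frac{e^{c x}}{4} + C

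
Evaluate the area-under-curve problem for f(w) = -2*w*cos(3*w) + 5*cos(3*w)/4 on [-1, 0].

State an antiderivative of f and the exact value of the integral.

Integrate term by term and add the pieces.
F(w) = -2*w*sin(3*w)/3 + 5*sin(3*w)/12 - 2*cos(3*w)/9 is an antiderivative of f.
Check: d/dw[-2*w*sin(3*w)/3 + 5*sin(3*w)/12 - 2*cos(3*w)/9] = -2*w*cos(3*w) + 5*cos(3*w)/4 = f(w).
F(0) = -2/9; F(-1) = -13*sin(3)/12 - 2*cos(3)/9.
Integral = F(0) - F(-1) = -2/9 + 2*cos(3)/9 + 13*sin(3)/12.

Antiderivative: F(w) = -2*w*sin(3*w)/3 + 5*sin(3*w)/12 - 2*cos(3*w)/9; value = -2/9 + 2*cos(3)/9 + 13*sin(3)/12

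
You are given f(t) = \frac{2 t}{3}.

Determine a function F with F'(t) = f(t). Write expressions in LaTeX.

Check any antiderivative F(t) by computing F'(t) and comparing it with f(t).
Check: d/dt[\frac{t^{2}}{3}] = \frac{2 t}{3} = f(t).

An antiderivative is F(t) = \frac{t^{2}}{3}.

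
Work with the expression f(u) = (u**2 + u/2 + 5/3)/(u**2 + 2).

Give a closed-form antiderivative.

An antiderivative is F(u) = u + log(u**2 + 2)/4 - sqrt(2)*atan(sqrt(2)*u/2)/6.

Any candidate F(u) must reproduce f(u) exactly when differentiated.
Check: d/du[u + log(u**2 + 2)/4 - sqrt(2)*atan(sqrt(2)*u/2)/6] = (6*u**2 + 3*u + 10)/(6*u**2 + 12), which equals f(u).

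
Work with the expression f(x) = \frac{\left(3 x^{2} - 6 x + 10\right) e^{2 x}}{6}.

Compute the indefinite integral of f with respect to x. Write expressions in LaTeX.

f has the shape u'v + uv' for u = \frac{x^{2}}{4} - \frac{3 x}{4} + \frac{29}{24} and v = e^{2 x} — it is the derivative of the product u*v.
Check: d/dx[\frac{x^{2} e^{2 x}}{4} - \frac{3 x e^{2 x}}{4} + \frac{29 e^{2 x}}{24}] = \frac{x^{2} e^{2 x}}{2} - x e^{2 x} + \frac{5 e^{2 x}}{3}, which equals f(x).

F(x) = \frac{x^{2} e^{2 x}}{4} - \frac{3 x e^{2 x}}{4} + \frac{29 e^{2 x}}{24} + C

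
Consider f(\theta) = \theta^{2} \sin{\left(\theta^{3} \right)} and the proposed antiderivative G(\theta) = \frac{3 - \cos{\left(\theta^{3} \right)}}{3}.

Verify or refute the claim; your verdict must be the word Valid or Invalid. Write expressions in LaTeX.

Valid - differentiating G returns exactly f.

d/d\theta[G] = \theta^{2} \sin{\left(\theta^{3} \right)}
This equals f(\theta) exactly, so the claim holds.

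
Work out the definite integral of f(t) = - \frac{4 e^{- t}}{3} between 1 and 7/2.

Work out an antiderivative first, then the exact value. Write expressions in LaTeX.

Any candidate F(t) must reproduce f(t) exactly when differentiated.
F(t) = \frac{4 e^{- t}}{3} is an antiderivative of f.
Check: d/dt[\frac{4 e^{- t}}{3}] = - \frac{4 e^{- t}}{3} = f(t).
F(7/2) = \frac{4}{3 e^{\frac{7}{2}}}; F(1) = \frac{4}{3 e}.
Integral = F(7/2) - F(1) = - \frac{4}{3 e} + \frac{4}{3 e^{\frac{7}{2}}}.

Antiderivative: F(t) = \frac{4 e^{- t}}{3}; value = - \frac{4}{3 e} + \frac{4}{3 e^{\frac{7}{2}}}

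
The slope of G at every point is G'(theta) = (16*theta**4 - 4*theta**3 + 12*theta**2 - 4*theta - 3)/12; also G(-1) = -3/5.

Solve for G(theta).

Whatever form G(theta) takes, its d/dtheta must return the stated G'(theta).
A general antiderivative is 4*theta**5/15 - theta**4/12 + theta**3/3 - theta**2/6 - theta/4 + C.
The condition gives C = -3/5 - (-3/5) = 0.
So G(theta) = 4*theta**5/15 - theta**4/12 + theta**3/3 - theta**2/6 - theta/4.
Check: d/dtheta[4*theta**5/15 - theta**4/12 + theta**3/3 - theta**2/6 - theta/4] = 4*theta**4/3 - theta**3/3 + theta**2 - theta/3 - 1/4, which equals G'(theta).

G(theta) = 4*theta**5/15 - theta**4/12 + theta**3/3 - theta**2/6 - theta/4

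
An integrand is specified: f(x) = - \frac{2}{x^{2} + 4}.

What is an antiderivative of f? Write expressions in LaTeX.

An antiderivative is F(x) = - \operatorname{atan}{\left(\frac{x}{2} \right)}.

Whatever form F(x) takes, F'(x) = f(x) is non-negotiable.
Check: d/dx[- \operatorname{atan}{\left(\frac{x}{2} \right)}] = - \frac{2}{x^{2} + 4} = f(x).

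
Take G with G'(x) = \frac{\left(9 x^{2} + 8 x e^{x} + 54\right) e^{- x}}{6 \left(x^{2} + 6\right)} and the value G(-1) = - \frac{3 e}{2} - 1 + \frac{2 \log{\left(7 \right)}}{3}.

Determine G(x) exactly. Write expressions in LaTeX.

G(x) = \frac{\left(4 e^{x} \log{\left(x^{2} + 6 \right)} - 6 e^{x} - 9\right) e^{- x}}{6}

A first test for any G(x): its x-derivative must equal the given G'(x).
A general antiderivative is \frac{2 \log{\left(x^{2} + 6 \right)}}{3} - \frac{3 e^{- x}}{2} + C.
The condition gives C = - \frac{3 e}{2} - 1 + \frac{2 \log{\left(7 \right)}}{3} - (- \frac{3 e}{2} + \frac{2 \log{\left(7 \right)}}{3}) = -1.
So G(x) = \frac{\left(4 e^{x} \log{\left(x^{2} + 6 \right)} - 6 e^{x} - 9\right) e^{- x}}{6}.
Check: d/dx[\frac{\left(4 e^{x} \log{\left(x^{2} + 6 \right)} - 6 e^{x} - 9\right) e^{- x}}{6}] = \frac{9 x^{2} + 8 x e^{x} + 54}{6 x^{2} e^{x} + 36 e^{x}}, which equals G'(x).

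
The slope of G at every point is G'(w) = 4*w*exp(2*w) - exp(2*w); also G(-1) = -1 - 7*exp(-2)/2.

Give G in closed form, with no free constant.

G(w) = (4*w*exp(2*w) - 3*exp(2*w) - 2)/2

G'(w) has the shape u'v + uv' for u = 2*w - 3/2 and v = exp(2*w) — it is the derivative of the product u*v.
A general antiderivative is (4*w - 3)*exp(2*w)/2 + C.
The condition gives C = -1 - 7*exp(-2)/2 - (-7*exp(-2)/2) = -1.
So G(w) = (4*w*exp(2*w) - 3*exp(2*w) - 2)/2.
Check: d/dw[(4*w*exp(2*w) - 3*exp(2*w) - 2)/2] = 4*w*exp(2*w) - exp(2*w) = G'(w).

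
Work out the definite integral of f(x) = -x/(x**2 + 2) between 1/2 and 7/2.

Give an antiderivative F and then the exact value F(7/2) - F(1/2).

The substitution u = x**2 + 2 works: f is exactly (dF/du)*(du/dx) for that inner function.
F(x) = -log(x**2 + 2)/2 is an antiderivative of f.
Check: d/dx[-log(x**2 + 2)/2] = -x/(x**2 + 2) = f(x).
F(7/2) = -log(57/4)/2; F(1/2) = -log(9/4)/2.
Integral = F(7/2) - F(1/2) = -log(57/4)/2 + log(9/4)/2.

Antiderivative: F(x) = -log(x**2 + 2)/2; value = -log(57/4)/2 + log(9/4)/2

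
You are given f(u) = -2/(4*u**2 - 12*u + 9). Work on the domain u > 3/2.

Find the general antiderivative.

F(u) = 1/(2*u - 3) + C

An antiderivative F(u) passes only if d/du[F] lands on f(u) exactly.
Check: d/du[1/(2*u - 3)] = -2/(4*u**2 - 12*u + 9) = f(u).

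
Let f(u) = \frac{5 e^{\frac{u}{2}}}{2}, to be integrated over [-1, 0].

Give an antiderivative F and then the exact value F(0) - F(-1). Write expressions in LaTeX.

A first test for any F(u): its u-derivative must equal f(u) identically.
F(u) = 5 e^{\frac{u}{2}} is an antiderivative of f.
Check: d/du[5 e^{\frac{u}{2}}] = \frac{5 e^{\frac{u}{2}}}{2} = f(u).
F(0) = 5; F(-1) = \frac{5}{e^{\frac{1}{2}}}.
Integral = F(0) - F(-1) = 5 - \frac{5}{e^{\frac{1}{2}}}.

Antiderivative: F(u) = 5 e^{\frac{u}{2}}; value = 5 - \frac{5}{e^{\frac{1}{2}}}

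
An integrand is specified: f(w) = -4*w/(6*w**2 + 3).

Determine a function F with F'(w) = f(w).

An antiderivative is F(w) = -log(w**2 + 1/2)/3.

The substitution u = w**2 + 1/2 works: f is exactly (dF/du)*(du/dw) for that inner function.
Check: d/dw[-log(w**2 + 1/2)/3] = -4*w/(6*w**2 + 3) = f(w).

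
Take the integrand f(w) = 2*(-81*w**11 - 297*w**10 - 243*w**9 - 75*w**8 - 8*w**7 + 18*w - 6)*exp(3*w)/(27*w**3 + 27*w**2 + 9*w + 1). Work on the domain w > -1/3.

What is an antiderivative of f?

An antiderivative is F(w) = 2*(-w**8*(3*w + 1)**2 + 2)*exp(3*w)/(3*w + 1)**2.

f has the shape u'v + uv' for u = -2*w**8 + 4/(3*w + 1)**2 and v = exp(3*w) — it is the derivative of the product u*v.
Check: d/dw[2*(-w**8*(3*w + 1)**2 + 2)*exp(3*w)/(3*w + 1)**2] = (-162*w**11*exp(3*w) - 594*w**10*exp(3*w) - 486*w**9*exp(3*w) - 150*w**8*exp(3*w) - 16*w**7*exp(3*w) + 36*w*exp(3*w) - 12*exp(3*w))/(27*w**3 + 27*w**2 + 9*w + 1), which equals f(w).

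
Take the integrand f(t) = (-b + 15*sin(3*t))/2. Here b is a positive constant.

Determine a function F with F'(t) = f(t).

A candidate is checked by its d/dt: the result must match f(t).
Check: d/dt[-(b*t + 5*cos(3*t))/2] = -b/2 + 15*sin(3*t)/2, which equals f(t).

An antiderivative is F(t) = -(b*t + 5*cos(3*t))/2.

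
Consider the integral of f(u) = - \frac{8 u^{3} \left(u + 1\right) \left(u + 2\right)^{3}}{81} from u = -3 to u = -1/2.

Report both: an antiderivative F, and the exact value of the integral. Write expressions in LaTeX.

Antiderivative: F(u) = - \frac{u^{8}}{81} - \frac{8 u^{7}}{81} - \frac{8 u^{6}}{27} - \frac{32 u^{5}}{81} - \frac{16 u^{4}}{81}; value = \frac{255}{256}

The substitution w = - \frac{u^{2}}{3} - \frac{2 u}{3} works: f is exactly (dF/dw)*(dw/du) for that inner function.
F(u) = - \frac{u^{8}}{81} - \frac{8 u^{7}}{81} - \frac{8 u^{6}}{27} - \frac{32 u^{5}}{81} - \frac{16 u^{4}}{81} is an antiderivative of f.
Check: d/du[- \frac{u^{8}}{81} - \frac{8 u^{7}}{81} - \frac{8 u^{6}}{27} - \frac{32 u^{5}}{81} - \frac{16 u^{4}}{81}] = - \frac{8 u^{7}}{81} - \frac{56 u^{6}}{81} - \frac{16 u^{5}}{9} - \frac{160 u^{4}}{81} - \frac{64 u^{3}}{81}, which equals f(u).
F(-1/2) = - \frac{1}{256}; F(-3) = -1.
Integral = F(-1/2) - F(-3) = \frac{255}{256}.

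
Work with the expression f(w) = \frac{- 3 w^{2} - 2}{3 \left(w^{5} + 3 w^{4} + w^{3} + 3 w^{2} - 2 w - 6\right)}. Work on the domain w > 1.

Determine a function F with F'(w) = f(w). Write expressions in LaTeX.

An antiderivative is F(w) = - \frac{5 \log{\left(w - 1 \right)}}{72} + \frac{5 \log{\left(w + 1 \right)}}{36} - \frac{29 \log{\left(w + 3 \right)}}{264} + \frac{2 \log{\left(w^{2} + 2 \right)}}{99} - \frac{2 \sqrt{2} \operatorname{atan}{\left(\frac{\sqrt{2} w}{2} \right)}}{33}.

Factor the denominator (3 \left(w - 1\right) \left(w + 1\right) \left(w + 3\right) \left(w^{2} + 2\right)) and decompose: f = \frac{4 \left(w - 3\right)}{99 \left(w^{2} + 2\right)} - \frac{29}{264 \left(w + 3\right)} + \frac{5}{36 \left(w + 1\right)} - \frac{5}{72 \left(w - 1\right)}; each piece integrates to a log, atan, or power term.
Check: d/dw[- \frac{5 \log{\left(w - 1 \right)}}{72} + \frac{5 \log{\left(w + 1 \right)}}{36} - \frac{29 \log{\left(w + 3 \right)}}{264} + \frac{2 \log{\left(w^{2} + 2 \right)}}{99} - \frac{2 \sqrt{2} \operatorname{atan}{\left(\frac{\sqrt{2} w}{2} \right)}}{33}] = \frac{- 3 w^{2} - 2}{3 w^{5} + 9 w^{4} + 3 w^{3} + 9 w^{2} - 6 w - 18}, which equals f(w).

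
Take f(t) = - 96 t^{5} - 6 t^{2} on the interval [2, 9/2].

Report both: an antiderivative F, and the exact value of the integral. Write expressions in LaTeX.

Antiderivative: F(t) = - 16 t^{6} - 2 t^{3}; value = - \frac{264005}{2}

The integrand splits into summands that can be handled one at a time.
F(t) = - 16 t^{6} - 2 t^{3} is an antiderivative of f.
Check: d/dt[- 16 t^{6} - 2 t^{3}] = - 96 t^{5} - 6 t^{2} = f(t).
F(9/2) = - \frac{266085}{2}; F(2) = -1040.
Integral = F(9/2) - F(2) = - \frac{264005}{2}.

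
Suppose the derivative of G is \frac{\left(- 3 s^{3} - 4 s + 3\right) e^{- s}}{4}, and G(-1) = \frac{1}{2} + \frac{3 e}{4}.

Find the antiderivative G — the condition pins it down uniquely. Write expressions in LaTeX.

G(s) = \frac{\left(3 s^{3} + 9 s^{2} + 22 s + 2 e^{s} + 19\right) e^{- s}}{4}

Recognize the product-rule pattern: G'(s) = u'v + uv' with u = \frac{3 s^{3}}{4} + \frac{9 s^{2}}{4} + \frac{11 s}{2} + \frac{19}{4}, v = e^{- s}, so integration by parts undoes it.
A general antiderivative is \frac{\left(3 s^{3} + 9 s^{2} + 22 s + 19\right) e^{- s}}{4} + C.
The condition gives C = \frac{1}{2} + \frac{3 e}{4} - (\frac{3 e}{4}) = \frac{1}{2}.
So G(s) = \frac{\left(3 s^{3} + 9 s^{2} + 22 s + 2 e^{s} + 19\right) e^{- s}}{4}.
Check: d/ds[\frac{\left(3 s^{3} + 9 s^{2} + 22 s + 2 e^{s} + 19\right) e^{- s}}{4}] = \frac{\left(- 3 s^{3} - 4 s + 3\right) e^{- s}}{4} = G'(s).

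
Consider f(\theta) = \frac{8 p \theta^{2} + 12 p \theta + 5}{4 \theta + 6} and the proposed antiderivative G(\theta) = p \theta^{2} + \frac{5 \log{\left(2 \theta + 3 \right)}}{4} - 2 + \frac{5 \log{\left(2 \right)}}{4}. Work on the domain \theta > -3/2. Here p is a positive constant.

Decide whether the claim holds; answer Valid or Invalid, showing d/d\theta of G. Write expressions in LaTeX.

Valid: G'(\theta) = f(\theta).

d/d\theta[G] = \frac{8 p \theta^{2} + 12 p \theta + 5}{4 \theta + 6}
This equals f(\theta) exactly, so the claim holds.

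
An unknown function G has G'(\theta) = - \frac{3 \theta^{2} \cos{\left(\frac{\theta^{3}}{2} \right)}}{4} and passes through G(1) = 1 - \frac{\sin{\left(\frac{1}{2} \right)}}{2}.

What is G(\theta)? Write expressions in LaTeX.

G(\theta) = 1 - \frac{\sin{\left(\frac{\theta^{3}}{2} \right)}}{2}

The substitution u = \frac{\theta^{3}}{2} works: G'(\theta) is exactly (dG/du)*(du/d\theta) for that inner function.
A general antiderivative is - \frac{\sin{\left(\frac{\theta^{3}}{2} \right)}}{2} + C.
The condition gives C = 1 - \frac{\sin{\left(\frac{1}{2} \right)}}{2} - (- \frac{\sin{\left(\frac{1}{2} \right)}}{2}) = 1.
So G(\theta) = 1 - \frac{\sin{\left(\frac{\theta^{3}}{2} \right)}}{2}.
Check: d/d\theta[1 - \frac{\sin{\left(\frac{\theta^{3}}{2} \right)}}{2}] = - \frac{3 \theta^{2} \cos{\left(\frac{\theta^{3}}{2} \right)}}{4} = G'(\theta).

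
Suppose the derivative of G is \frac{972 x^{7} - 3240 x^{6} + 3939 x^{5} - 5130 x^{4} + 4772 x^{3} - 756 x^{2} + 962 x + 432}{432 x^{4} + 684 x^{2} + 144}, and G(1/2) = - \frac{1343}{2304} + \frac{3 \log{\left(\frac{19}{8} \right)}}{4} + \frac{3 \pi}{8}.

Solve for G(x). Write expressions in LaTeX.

Any candidate G(x) must reproduce the stated G'(x) exactly.
A general antiderivative is \left(- \frac{3 x^{2}}{4} + \frac{5 x}{3}\right)^{2} + \frac{3 \log{\left(\frac{3 x^{2}}{2} + 2 \right)}}{4} + \frac{3 \operatorname{atan}{\left(2 x \right)}}{2} + C.
The condition gives C = - \frac{1343}{2304} + \frac{3 \log{\left(\frac{19}{8} \right)}}{4} + \frac{3 \pi}{8} - (\frac{961}{2304} + \frac{3 \log{\left(\frac{19}{8} \right)}}{4} + \frac{3 \pi}{8}) = -1.
So G(x) = \frac{81 x^{4} - 360 x^{3} + 400 x^{2} + 108 \log{\left(\frac{3 x^{2}}{2} + 2 \right)} + 216 \operatorname{atan}{\left(2 x \right)} - 144}{144}.
Check: d/dx[\frac{81 x^{4} - 360 x^{3} + 400 x^{2} + 108 \log{\left(\frac{3 x^{2}}{2} + 2 \right)} + 216 \operatorname{atan}{\left(2 x \right)} - 144}{144}] = \frac{972 x^{7} - 3240 x^{6} + 3939 x^{5} - 5130 x^{4} + 4772 x^{3} - 756 x^{2} + 962 x + 432}{432 x^{4} + 684 x^{2} + 144} = G'(x).

G(x) = \frac{81 x^{4} - 360 x^{3} + 400 x^{2} + 108 \log{\left(\frac{3 x^{2}}{2} + 2 \right)} + 216 \operatorname{atan}{\left(2 x \right)} - 144}{144}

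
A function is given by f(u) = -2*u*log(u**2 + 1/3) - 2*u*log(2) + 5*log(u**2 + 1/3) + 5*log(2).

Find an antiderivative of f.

The integrand splits into summands that can be handled one at a time.
Check: d/du[(3*u**2 + 3*u*(5 - u)*log(2*u**2 + 2/3) - 30*u - log(u**2 + 1/3) + 10*sqrt(3)*atan(sqrt(3)*u))/3] = -2*u*log(u**2 + 1/3) - 2*u*log(2) + 5*log(u**2 + 1/3) + 5*log(2) = f(u).

An antiderivative is F(u) = (3*u**2 + 3*u*(5 - u)*log(2*u**2 + 2/3) - 30*u - log(u**2 + 1/3) + 10*sqrt(3)*atan(sqrt(3)*u))/3.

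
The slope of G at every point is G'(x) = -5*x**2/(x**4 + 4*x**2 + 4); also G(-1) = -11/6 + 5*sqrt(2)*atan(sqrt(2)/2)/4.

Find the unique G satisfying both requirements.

The proposed G(x) is checked by its d/dx: the result must match the given G'(x).
A general antiderivative is 5*x/(2*x**2 + 4) - 5*sqrt(2)*atan(sqrt(2)*x/2)/4 + C.
The condition gives C = -11/6 + 5*sqrt(2)*atan(sqrt(2)/2)/4 - (-5/6 + 5*sqrt(2)*atan(sqrt(2)/2)/4) = -1.
So G(x) = (-5*sqrt(2)*x**2*atan(sqrt(2)*x/2) - 4*x**2 + 10*x - 10*sqrt(2)*atan(sqrt(2)*x/2) - 8)/(4*x**2 + 8).
Check: d/dx[(-5*sqrt(2)*x**2*atan(sqrt(2)*x/2) - 4*x**2 + 10*x - 10*sqrt(2)*atan(sqrt(2)*x/2) - 8)/(4*x**2 + 8)] = -5*x**2/(x**4 + 4*x**2 + 4) = G'(x).

G(x) = (-5*sqrt(2)*x**2*atan(sqrt(2)*x/2) - 4*x**2 + 10*x - 10*sqrt(2)*atan(sqrt(2)*x/2) - 8)/(4*x**2 + 8)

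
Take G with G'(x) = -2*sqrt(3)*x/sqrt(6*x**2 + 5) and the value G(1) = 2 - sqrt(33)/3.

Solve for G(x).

G(x) = sqrt(3)*(-sqrt(6*x**2 + 5) + 2*sqrt(3))/3

G'(x) matches the chain-rule pattern g'(h)*h' with inner function h(x) = 2*x**2 + 5/3; substituting u = h(x) collapses the integral.
A general antiderivative is -sqrt(2*x**2 + 5/3) + C.
The condition gives C = 2 - sqrt(33)/3 - (-sqrt(33)/3) = 2.
So G(x) = sqrt(3)*(-sqrt(6*x**2 + 5) + 2*sqrt(3))/3.
Check: d/dx[sqrt(3)*(-sqrt(6*x**2 + 5) + 2*sqrt(3))/3] = -2*sqrt(3)*x/sqrt(6*x**2 + 5) = G'(x).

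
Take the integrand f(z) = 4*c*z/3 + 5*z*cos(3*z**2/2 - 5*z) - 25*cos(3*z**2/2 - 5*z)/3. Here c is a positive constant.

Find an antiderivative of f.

An antiderivative is F(z) = 2*c*z**2/3 + 5*sin(3*z**2/2 - 5*z)/3.

The integrand splits into summands that can be handled one at a time.
Check: d/dz[2*c*z**2/3 + 5*sin(3*z**2/2 - 5*z)/3] = 4*c*z/3 + 5*z*cos(3*z**2/2 - 5*z) - 25*cos(3*z**2/2 - 5*z)/3 = f(z).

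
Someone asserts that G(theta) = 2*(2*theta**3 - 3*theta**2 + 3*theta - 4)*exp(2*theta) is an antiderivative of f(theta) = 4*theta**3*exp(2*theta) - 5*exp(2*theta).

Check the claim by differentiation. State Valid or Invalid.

d/dtheta[G] = 8*theta**3*exp(2*theta) - 10*exp(2*theta)
d/dtheta[G] - f(theta) = 4*theta**3*exp(2*theta) - 5*exp(2*theta) != 0.

Invalid: d/dtheta[G] - f = 4*theta**3*exp(2*theta) - 5*exp(2*theta), which is not 0.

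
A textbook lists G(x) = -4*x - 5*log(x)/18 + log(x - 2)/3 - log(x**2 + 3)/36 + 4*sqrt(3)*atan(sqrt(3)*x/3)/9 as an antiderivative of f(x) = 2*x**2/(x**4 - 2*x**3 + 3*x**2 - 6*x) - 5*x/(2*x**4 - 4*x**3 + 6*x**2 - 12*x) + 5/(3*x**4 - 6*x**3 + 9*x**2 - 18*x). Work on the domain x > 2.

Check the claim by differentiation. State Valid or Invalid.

Invalid: d/dx[G] - f = -4, which is not 0.

d/dx[G] = (-24*x**4 + 48*x**3 - 60*x**2 + 129*x + 10)/(6*x**4 - 12*x**3 + 18*x**2 - 36*x)
d/dx[G] - f(x) = -4 != 0.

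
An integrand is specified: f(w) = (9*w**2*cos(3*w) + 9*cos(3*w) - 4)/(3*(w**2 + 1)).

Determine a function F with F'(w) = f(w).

Any candidate F(w) must reproduce f(w) exactly when differentiated.
Check: d/dw[-(-3*sin(3*w) + 4*atan(w))/3] = (9*w**2*cos(3*w) + 9*cos(3*w) - 4)/(3*w**2 + 3), which equals f(w).

An antiderivative is F(w) = -(-3*sin(3*w) + 4*atan(w))/3.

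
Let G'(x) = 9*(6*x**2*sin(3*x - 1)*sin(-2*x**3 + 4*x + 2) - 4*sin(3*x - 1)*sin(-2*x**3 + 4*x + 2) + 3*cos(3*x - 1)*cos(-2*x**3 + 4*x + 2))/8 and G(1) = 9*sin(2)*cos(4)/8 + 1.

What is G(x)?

Recognize the product-rule pattern: G'(x) = u'v + uv' with u = 9*cos(-2*x**3 + 4*x + 2)/8, v = sin(3*x - 1), so integration by parts undoes it.
A general antiderivative is 9*sin(3*x - 1)*cos(-2*x**3 + 4*x + 2)/8 + C.
The condition gives C = 9*sin(2)*cos(4)/8 + 1 - (9*sin(2)*cos(4)/8) = 1.
So G(x) = 9*sin(3*x - 1)*cos(-2*x**3 + 4*x + 2)/8 + 1.
Check: d/dx[9*sin(3*x - 1)*cos(-2*x**3 + 4*x + 2)/8 + 1] = 27*x**2*sin(3*x - 1)*sin(-2*x**3 + 4*x + 2)/4 - 9*sin(3*x - 1)*sin(-2*x**3 + 4*x + 2)/2 + 27*cos(3*x - 1)*cos(-2*x**3 + 4*x + 2)/8, which equals G'(x).

G(x) = 9*sin(3*x - 1)*cos(-2*x**3 + 4*x + 2)/8 + 1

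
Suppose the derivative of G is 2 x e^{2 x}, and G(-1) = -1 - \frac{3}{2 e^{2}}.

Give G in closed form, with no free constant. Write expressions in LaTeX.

G(x) = \frac{\left(2 x - 1\right) e^{2 x}}{2} - 1

Recognize the product-rule pattern: G'(x) = u'v + uv' with u = x - \frac{1}{2}, v = e^{2 x}, so integration by parts undoes it.
A general antiderivative is \frac{\left(2 x - 1\right) e^{2 x}}{2} + C.
The condition gives C = -1 - \frac{3}{2 e^{2}} - (- \frac{3}{2 e^{2}}) = -1.
So G(x) = \frac{\left(2 x - 1\right) e^{2 x}}{2} - 1.
Check: d/dx[\frac{\left(2 x - 1\right) e^{2 x}}{2} - 1] = 2 x e^{2 x} = G'(x).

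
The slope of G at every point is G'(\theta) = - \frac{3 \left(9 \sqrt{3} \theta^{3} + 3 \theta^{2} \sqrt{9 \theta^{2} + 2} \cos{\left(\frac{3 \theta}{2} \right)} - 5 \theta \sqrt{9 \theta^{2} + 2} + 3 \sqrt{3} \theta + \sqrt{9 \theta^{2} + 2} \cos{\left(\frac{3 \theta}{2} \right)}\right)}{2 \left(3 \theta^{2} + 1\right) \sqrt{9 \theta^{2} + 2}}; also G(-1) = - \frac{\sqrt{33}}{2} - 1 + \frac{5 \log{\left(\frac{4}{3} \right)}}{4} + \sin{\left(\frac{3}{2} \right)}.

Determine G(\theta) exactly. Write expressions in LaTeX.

Since d/d\theta undoes antidifferentiation here, G(\theta) must give back the stated G'(\theta).
A general antiderivative is - \frac{3 \sqrt{3 \theta^{2} + \frac{2}{3}}}{2} + \frac{5 \log{\left(\theta^{2} + \frac{1}{3} \right)}}{4} - \sin{\left(\frac{3 \theta}{2} \right)} + C.
The condition gives C = - \frac{\sqrt{33}}{2} - 1 + \frac{5 \log{\left(\frac{4}{3} \right)}}{4} + \sin{\left(\frac{3}{2} \right)} - (- \frac{\sqrt{33}}{2} + \frac{5 \log{\left(\frac{4}{3} \right)}}{4} + \sin{\left(\frac{3}{2} \right)}) = -1.
So G(\theta) = \frac{- 2 \sqrt{3} \sqrt{9 \theta^{2} + 2} + 5 \log{\left(\theta^{2} + \frac{1}{3} \right)} - 4 \sin{\left(\frac{3 \theta}{2} \right)} - 4}{4}.
Check: d/d\theta[\frac{- 2 \sqrt{3} \sqrt{9 \theta^{2} + 2} + 5 \log{\left(\theta^{2} + \frac{1}{3} \right)} - 4 \sin{\left(\frac{3 \theta}{2} \right)} - 4}{4}] = \frac{- 27 \sqrt{3} \theta^{3} - 9 \theta^{2} \sqrt{9 \theta^{2} + 2} \cos{\left(\frac{3 \theta}{2} \right)} + 15 \theta \sqrt{9 \theta^{2} + 2} - 9 \sqrt{3} \theta - 3 \sqrt{9 \theta^{2} + 2} \cos{\left(\frac{3 \theta}{2} \right)}}{6 \theta^{2} \sqrt{9 \theta^{2} + 2} + 2 \sqrt{9 \theta^{2} + 2}}, which equals G'(\theta).

G(\theta) = \frac{- 2 \sqrt{3} \sqrt{9 \theta^{2} + 2} + 5 \log{\left(\theta^{2} + \frac{1}{3} \right)} - 4 \sin{\left(\frac{3 \theta}{2} \right)} - 4}{4}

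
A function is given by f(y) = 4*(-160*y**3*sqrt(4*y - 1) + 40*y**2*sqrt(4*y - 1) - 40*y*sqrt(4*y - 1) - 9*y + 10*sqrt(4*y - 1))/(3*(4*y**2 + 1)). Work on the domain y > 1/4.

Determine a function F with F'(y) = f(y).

An antiderivative is F(y) = (-8*(4*y - 1)**(5/2) - 9*log(4*y**2 + 1))/6.

Recover f(y) by differentiating a candidate F(y); any mismatch rules it out.
Check: d/dy[(-8*(4*y - 1)**(5/2) - 9*log(4*y**2 + 1))/6] = (-640*y**3*sqrt(4*y - 1) + 160*y**2*sqrt(4*y - 1) - 160*y*sqrt(4*y - 1) - 36*y + 40*sqrt(4*y - 1))/(12*y**2 + 3), which equals f(y).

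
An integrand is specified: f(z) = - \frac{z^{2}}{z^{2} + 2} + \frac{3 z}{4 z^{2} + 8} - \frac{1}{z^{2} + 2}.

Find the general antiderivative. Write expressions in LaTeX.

Integrate term by term and add the pieces.
Check: d/dz[\frac{- 8 z + 3 \log{\left(z^{2} + 2 \right)} + 4 \sqrt{2} \operatorname{atan}{\left(\frac{\sqrt{2} z}{2} \right)}}{8}] = \frac{- 4 z^{2} + 3 z - 4}{4 z^{2} + 8}, which equals f(z).

F(z) = \frac{- 8 z + 3 \log{\left(z^{2} + 2 \right)} + 4 \sqrt{2} \operatorname{atan}{\left(\frac{\sqrt{2} z}{2} \right)}}{8} + C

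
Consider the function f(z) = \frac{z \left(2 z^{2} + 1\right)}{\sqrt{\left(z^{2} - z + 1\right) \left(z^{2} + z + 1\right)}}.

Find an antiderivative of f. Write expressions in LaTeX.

An antiderivative is F(z) = \sqrt{z^{4} + z^{2} + 1}.

f matches the chain-rule pattern g'(h)*h' with inner function h(z) = z^{4} + z^{2} + 1; substituting u = h(z) collapses the integral.
Check: d/dz[\sqrt{z^{4} + z^{2} + 1}] = \frac{2 z^{3} + z}{\sqrt{z^{4} + z^{2} + 1}}, which equals f(z).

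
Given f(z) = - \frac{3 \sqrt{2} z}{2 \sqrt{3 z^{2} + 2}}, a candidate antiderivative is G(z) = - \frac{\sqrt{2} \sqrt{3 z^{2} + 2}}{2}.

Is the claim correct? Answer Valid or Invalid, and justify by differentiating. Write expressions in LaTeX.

d/dz[G] = - \frac{3 \sqrt{2} z}{2 \sqrt{3 z^{2} + 2}}
This equals f(z) exactly, so the claim holds.

Valid - differentiating G returns exactly f.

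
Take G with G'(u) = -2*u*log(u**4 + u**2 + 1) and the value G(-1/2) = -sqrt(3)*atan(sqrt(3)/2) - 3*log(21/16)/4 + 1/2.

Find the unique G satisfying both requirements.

G(u) = -u**2*log(u**4 + u**2 + 1) + 2*u**2 - log(u**4 + u**2 + 1)/2 - sqrt(3)*atan(2*sqrt(3)*u**2/3 + sqrt(3)/3)

A candidate passes only if d/du[G] lands on the given G'(u) exactly.
A general antiderivative is -u**2*log(u**4 + u**2 + 1) + 2*u**2 - log(u**4 + u**2 + 1)/2 - sqrt(3)*atan(2*sqrt(3)*u**2/3 + sqrt(3)/3) + C.
The condition gives C = -sqrt(3)*atan(sqrt(3)/2) - 3*log(21/16)/4 + 1/2 - (-sqrt(3)*atan(sqrt(3)/2) - 3*log(21/16)/4 + 1/2) = 0.
So G(u) = -u**2*log(u**4 + u**2 + 1) + 2*u**2 - log(u**4 + u**2 + 1)/2 - sqrt(3)*atan(2*sqrt(3)*u**2/3 + sqrt(3)/3).
Check: d/du[-u**2*log(u**4 + u**2 + 1) + 2*u**2 - log(u**4 + u**2 + 1)/2 - sqrt(3)*atan(2*sqrt(3)*u**2/3 + sqrt(3)/3)] = -2*u*log(u**4 + u**2 + 1) = G'(u).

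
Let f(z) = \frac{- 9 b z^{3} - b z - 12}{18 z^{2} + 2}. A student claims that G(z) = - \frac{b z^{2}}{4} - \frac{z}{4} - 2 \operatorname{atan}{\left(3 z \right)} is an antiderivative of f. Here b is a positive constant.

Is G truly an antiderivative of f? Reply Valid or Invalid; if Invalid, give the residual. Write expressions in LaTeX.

Invalid: d/dz[G] - f = - \frac{1}{4}, which is not 0.

d/dz[G] = \frac{- 18 b z^{3} - 2 b z - 9 z^{2} - 25}{36 z^{2} + 4}
d/dz[G] - f(z) = - \frac{1}{4} != 0.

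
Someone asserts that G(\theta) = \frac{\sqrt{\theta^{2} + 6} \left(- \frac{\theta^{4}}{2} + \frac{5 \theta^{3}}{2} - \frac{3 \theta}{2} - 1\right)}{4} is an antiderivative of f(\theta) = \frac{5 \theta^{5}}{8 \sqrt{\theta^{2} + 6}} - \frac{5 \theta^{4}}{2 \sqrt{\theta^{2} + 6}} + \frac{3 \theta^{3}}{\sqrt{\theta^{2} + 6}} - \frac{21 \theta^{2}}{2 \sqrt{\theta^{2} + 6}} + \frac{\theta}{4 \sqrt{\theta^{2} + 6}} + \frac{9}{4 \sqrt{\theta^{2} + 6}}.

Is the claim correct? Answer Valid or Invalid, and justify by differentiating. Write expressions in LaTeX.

Invalid: d/d\theta[G] - f = \frac{- 5 \theta^{5} + 20 \theta^{4} - 24 \theta^{3} + 84 \theta^{2} - 2 \theta - 18}{4 \sqrt{\theta^{2} + 6}}, which is not 0.

d/d\theta[G] = \frac{- 5 \theta^{5} + 20 \theta^{4} - 24 \theta^{3} + 84 \theta^{2} - 2 \theta - 18}{8 \sqrt{\theta^{2} + 6}}
d/d\theta[G] - f(\theta) = \frac{- 5 \theta^{5} + 20 \theta^{4} - 24 \theta^{3} + 84 \theta^{2} - 2 \theta - 18}{4 \sqrt{\theta^{2} + 6}} != 0.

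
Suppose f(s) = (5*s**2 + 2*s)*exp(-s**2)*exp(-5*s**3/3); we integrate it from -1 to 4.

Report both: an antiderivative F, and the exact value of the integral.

f matches the chain-rule pattern g'(h)*h' with inner function h(s) = -5*s**3/3 - s**2; substituting u = h(s) collapses the integral.
F(s) = -exp(-5*s**3/3 - s**2) is an antiderivative of f.
Check: d/ds[-exp(-5*s**3/3 - s**2)] = (5*s**2 + 2*s)*exp(-s**2)*exp(-5*s**3/3) = f(s).
F(4) = -exp(-368/3); F(-1) = -exp(2/3).
Integral = F(4) - F(-1) = -exp(-368/3) + exp(2/3).

Antiderivative: F(s) = -exp(-5*s**3/3 - s**2); value = -exp(-368/3) + exp(2/3)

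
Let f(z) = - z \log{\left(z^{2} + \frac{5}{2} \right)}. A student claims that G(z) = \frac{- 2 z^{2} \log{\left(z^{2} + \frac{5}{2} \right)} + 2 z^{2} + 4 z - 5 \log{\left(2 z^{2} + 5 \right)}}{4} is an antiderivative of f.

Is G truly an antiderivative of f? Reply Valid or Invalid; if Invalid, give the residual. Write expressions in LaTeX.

Invalid: d/dz[G] - f = 1, which is not 0.

d/dz[G] = - z \log{\left(z^{2} + \frac{5}{2} \right)} + 1
d/dz[G] - f(z) = 1 != 0.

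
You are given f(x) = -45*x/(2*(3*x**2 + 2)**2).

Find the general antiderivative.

F(x) = 15/(12*x**2 + 8) + C

The substitution u = x**2 + 2/3 works: f is exactly (dF/du)*(du/dx) for that inner function.
Check: d/dx[15/(12*x**2 + 8)] = -45*x/(18*x**4 + 24*x**2 + 8), which equals f(x).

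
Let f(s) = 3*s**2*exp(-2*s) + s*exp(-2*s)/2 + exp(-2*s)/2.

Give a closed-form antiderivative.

Recognize the product-rule pattern: f = u'v + uv' with u = -3*s**2/2 - 7*s/4 - 9/8, v = exp(-2*s), so integration by parts undoes it.
Check: d/ds[(-12*s**2 - 14*s - 9)*exp(-2*s)/8] = (6*s**2 + s + 1)*exp(-2*s)/2, which equals f(s).

An antiderivative is F(s) = (-12*s**2 - 14*s - 9)*exp(-2*s)/8.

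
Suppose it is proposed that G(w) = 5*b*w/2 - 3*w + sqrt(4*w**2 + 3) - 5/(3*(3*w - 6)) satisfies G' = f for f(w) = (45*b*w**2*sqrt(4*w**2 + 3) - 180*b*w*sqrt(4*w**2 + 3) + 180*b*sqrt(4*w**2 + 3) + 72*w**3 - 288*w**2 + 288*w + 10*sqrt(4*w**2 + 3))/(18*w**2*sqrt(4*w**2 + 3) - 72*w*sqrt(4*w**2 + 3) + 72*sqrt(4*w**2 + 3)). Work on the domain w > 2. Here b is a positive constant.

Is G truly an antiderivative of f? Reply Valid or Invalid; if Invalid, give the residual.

Invalid: d/dw[G] - f = -3, which is not 0.

d/dw[G] = (45*b*w**2*sqrt(4*w**2 + 3) - 180*b*w*sqrt(4*w**2 + 3) + 180*b*sqrt(4*w**2 + 3) + 72*w**3 - 54*w**2*sqrt(4*w**2 + 3) - 288*w**2 + 216*w*sqrt(4*w**2 + 3) + 288*w - 206*sqrt(4*w**2 + 3))/(18*w**2*sqrt(4*w**2 + 3) - 72*w*sqrt(4*w**2 + 3) + 72*sqrt(4*w**2 + 3))
d/dw[G] - f(w) = -3 != 0.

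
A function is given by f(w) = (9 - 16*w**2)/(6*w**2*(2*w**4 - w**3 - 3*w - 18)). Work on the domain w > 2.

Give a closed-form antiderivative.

An antiderivative is F(w) = (49*w*log(w) - 165*w*log(w - 2) + 192*w*log(w + 3/2) - 38*w*log(w**2 + 3) + 304*sqrt(3)*w*atan(sqrt(3)*w/3) + 294)/(3528*w).

The denominator factors as 6*w**2*(w - 2)*(2*w + 3)*(w**2 + 3); partial fractions split f into directly integrable pieces: -19*(w - 12)/(882*(w**2 + 3)) + 16/(147*(2*w + 3)) - 55/(1176*(w - 2)) + 1/(72*w) - 1/(12*w**2).
Check: d/dw[(49*w*log(w) - 165*w*log(w - 2) + 192*w*log(w + 3/2) - 38*w*log(w**2 + 3) + 304*sqrt(3)*w*atan(sqrt(3)*w/3) + 294)/(3528*w)] = (9 - 16*w**2)/(12*w**6 - 6*w**5 - 18*w**3 - 108*w**2), which equals f(w).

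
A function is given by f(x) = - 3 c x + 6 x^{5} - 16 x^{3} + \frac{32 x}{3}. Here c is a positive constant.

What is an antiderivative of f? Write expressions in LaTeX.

An antiderivative is F(x) = - \frac{3 c x^{2}}{2} + x^{6} - 4 x^{4} + \frac{16 x^{2}}{3}.

Integrate term by term and add the pieces.
Check: d/dx[- \frac{3 c x^{2}}{2} + x^{6} - 4 x^{4} + \frac{16 x^{2}}{3}] = - 3 c x + 6 x^{5} - 16 x^{3} + \frac{32 x}{3} = f(x).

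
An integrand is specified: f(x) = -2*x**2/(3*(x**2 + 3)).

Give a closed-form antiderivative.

Since d/dx undoes antidifferentiation here, F'(x) = f(x) is required of F(x).
Check: d/dx[-2*x/3 + 2*sqrt(3)*atan(sqrt(3)*x/3)/3] = -2*x**2/(3*x**2 + 9), which equals f(x).

An antiderivative is F(x) = -2*x/3 + 2*sqrt(3)*atan(sqrt(3)*x/3)/3.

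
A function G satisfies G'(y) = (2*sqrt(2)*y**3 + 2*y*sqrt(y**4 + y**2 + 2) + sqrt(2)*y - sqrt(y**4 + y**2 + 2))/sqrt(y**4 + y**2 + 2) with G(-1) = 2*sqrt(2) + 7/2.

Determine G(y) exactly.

G(y) = y**2 - y + 2*sqrt(y**4/2 + y**2/2 + 1) + 3/2

A candidate passes only if d/dy[G] lands on the given G'(y) exactly.
A general antiderivative is y**2 - y + 2*sqrt(y**4/2 + y**2/2 + 1) + 5/2 + C.
The condition gives C = 2*sqrt(2) + 7/2 - (2*sqrt(2) + 9/2) = -1.
So G(y) = y**2 - y + 2*sqrt(y**4/2 + y**2/2 + 1) + 3/2.
Check: d/dy[y**2 - y + 2*sqrt(y**4/2 + y**2/2 + 1) + 3/2] = (2*sqrt(2)*y**3 + 2*y*sqrt(y**4 + y**2 + 2) + sqrt(2)*y - sqrt(y**4 + y**2 + 2))/sqrt(y**4 + y**2 + 2) = G'(y).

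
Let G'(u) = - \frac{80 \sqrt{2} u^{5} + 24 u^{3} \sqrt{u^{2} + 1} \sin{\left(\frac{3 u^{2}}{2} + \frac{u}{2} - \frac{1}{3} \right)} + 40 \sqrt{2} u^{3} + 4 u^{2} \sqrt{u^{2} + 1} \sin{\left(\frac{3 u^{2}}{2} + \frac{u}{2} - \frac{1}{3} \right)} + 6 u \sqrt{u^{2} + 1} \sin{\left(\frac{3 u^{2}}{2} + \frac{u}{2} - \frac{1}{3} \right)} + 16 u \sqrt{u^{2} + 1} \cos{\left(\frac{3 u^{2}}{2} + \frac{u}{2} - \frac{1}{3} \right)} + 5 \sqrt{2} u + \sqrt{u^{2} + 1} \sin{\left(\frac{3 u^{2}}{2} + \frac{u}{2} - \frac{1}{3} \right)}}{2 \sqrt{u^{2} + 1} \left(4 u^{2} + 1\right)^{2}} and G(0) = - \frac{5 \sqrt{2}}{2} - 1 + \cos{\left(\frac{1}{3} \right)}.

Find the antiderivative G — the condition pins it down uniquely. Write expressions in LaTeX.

G(u) = - \frac{5 \sqrt{2 u^{2} + 2}}{2} - 1 + \frac{\cos{\left(\frac{3 u^{2}}{2} + \frac{u}{2} - \frac{1}{3} \right)}}{2 \left(2 u^{2} + \frac{1}{2}\right)}

Differentiate the proposed G(u) back; it has to land on the given G'(u).
A general antiderivative is - \frac{5 \sqrt{2 u^{2} + 2}}{2} + \frac{\cos{\left(\frac{3 u^{2}}{2} + \frac{u}{2} - \frac{1}{3} \right)}}{2 \left(2 u^{2} + \frac{1}{2}\right)} + C.
The condition gives C = - \frac{5 \sqrt{2}}{2} - 1 + \cos{\left(\frac{1}{3} \right)} - (- \frac{5 \sqrt{2}}{2} + \cos{\left(\frac{1}{3} \right)}) = -1.
So G(u) = - \frac{5 \sqrt{2 u^{2} + 2}}{2} - 1 + \frac{\cos{\left(\frac{3 u^{2}}{2} + \frac{u}{2} - \frac{1}{3} \right)}}{2 \left(2 u^{2} + \frac{1}{2}\right)}.
Check: d/du[- \frac{5 \sqrt{2 u^{2} + 2}}{2} - 1 + \frac{\cos{\left(\frac{3 u^{2}}{2} + \frac{u}{2} - \frac{1}{3} \right)}}{2 \left(2 u^{2} + \frac{1}{2}\right)}] = \frac{- 80 \sqrt{2} u^{5} - 24 u^{3} \sqrt{u^{2} + 1} \sin{\left(\frac{3 u^{2}}{2} + \frac{u}{2} - \frac{1}{3} \right)} - 40 \sqrt{2} u^{3} - 4 u^{2} \sqrt{u^{2} + 1} \sin{\left(\frac{3 u^{2}}{2} + \frac{u}{2} - \frac{1}{3} \right)} - 6 u \sqrt{u^{2} + 1} \sin{\left(\frac{3 u^{2}}{2} + \frac{u}{2} - \frac{1}{3} \right)} - 16 u \sqrt{u^{2} + 1} \cos{\left(\frac{3 u^{2}}{2} + \frac{u}{2} - \frac{1}{3} \right)} - 5 \sqrt{2} u - \sqrt{u^{2} + 1} \sin{\left(\frac{3 u^{2}}{2} + \frac{u}{2} - \frac{1}{3} \right)}}{32 u^{4} \sqrt{u^{2} + 1} + 16 u^{2} \sqrt{u^{2} + 1} + 2 \sqrt{u^{2} + 1}}, which equals G'(u).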